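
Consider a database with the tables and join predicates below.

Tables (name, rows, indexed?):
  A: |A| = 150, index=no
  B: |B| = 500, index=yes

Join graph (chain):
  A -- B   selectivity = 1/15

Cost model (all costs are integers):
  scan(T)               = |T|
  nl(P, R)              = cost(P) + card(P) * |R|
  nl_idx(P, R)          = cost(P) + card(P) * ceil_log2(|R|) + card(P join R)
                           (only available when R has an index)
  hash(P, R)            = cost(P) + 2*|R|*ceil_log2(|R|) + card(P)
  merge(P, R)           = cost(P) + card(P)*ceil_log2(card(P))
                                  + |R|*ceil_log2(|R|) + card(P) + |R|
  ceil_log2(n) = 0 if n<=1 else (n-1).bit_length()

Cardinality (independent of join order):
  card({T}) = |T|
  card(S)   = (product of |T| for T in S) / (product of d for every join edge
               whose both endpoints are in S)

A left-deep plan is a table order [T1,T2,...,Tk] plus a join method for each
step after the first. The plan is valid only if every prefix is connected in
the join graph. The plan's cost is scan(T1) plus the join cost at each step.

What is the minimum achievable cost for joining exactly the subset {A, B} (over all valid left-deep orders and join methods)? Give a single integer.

3400

Selinger DP over subsets of {A,B}:
  {A}: scan cost=150, card=150
  {B}: scan cost=500, card=500
  {AB}: card=5000; try (A,hash)→3400, (B,merge)→6500, (B,nl_idx)→6500, (A,merge)→6850, (B,hash)→9300, (B,nl)→75150 …(+1); best=3400 via (A,hash)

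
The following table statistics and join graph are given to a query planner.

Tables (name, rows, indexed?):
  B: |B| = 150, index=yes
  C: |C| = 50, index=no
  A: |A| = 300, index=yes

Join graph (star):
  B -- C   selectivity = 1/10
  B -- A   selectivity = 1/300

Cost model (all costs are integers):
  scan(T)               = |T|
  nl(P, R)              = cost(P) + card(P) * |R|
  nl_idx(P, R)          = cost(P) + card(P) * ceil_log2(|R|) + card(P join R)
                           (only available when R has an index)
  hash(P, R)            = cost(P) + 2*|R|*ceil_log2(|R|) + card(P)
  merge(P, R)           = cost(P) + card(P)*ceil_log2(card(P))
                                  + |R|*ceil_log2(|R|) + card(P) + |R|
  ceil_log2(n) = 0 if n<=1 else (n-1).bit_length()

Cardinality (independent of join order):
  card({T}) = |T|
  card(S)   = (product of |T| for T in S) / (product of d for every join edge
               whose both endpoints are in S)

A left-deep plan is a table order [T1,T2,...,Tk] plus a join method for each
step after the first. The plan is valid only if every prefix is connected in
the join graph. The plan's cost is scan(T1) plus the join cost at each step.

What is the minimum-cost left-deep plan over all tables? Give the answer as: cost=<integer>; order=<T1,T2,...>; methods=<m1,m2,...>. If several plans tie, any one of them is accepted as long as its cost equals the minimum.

Selinger DP (subsets sized 1..n):
  {B}: scan cost=150, card=150
  {C}: scan cost=50, card=50
  {A}: scan cost=300, card=300
  {BC}: card=750; try (C,hash)→900, (B,nl_idx)→1200, (B,merge)→1750, (C,merge)→1850, (B,hash)→2500, (B,nl)→7550 …(+1); best=900 via (C,hash)
  {AB}: card=150; try (A,nl_idx)→1650, (B,nl_idx)→2850, (B,hash)→3000, (A,merge)→4500, (B,merge)→4650, (A,hash)→5700 …(+2); best=1650 via (A,nl_idx)
  {ABC}: card=750; try (C,hash)→2400, (C,merge)→3350, (A,hash)→7050, (A,nl_idx)→8400, (C,nl)→9150, (A,merge)→12150 …(+1); best=2400 via (C,hash)

cost=2400; order=B,A,C; methods=nl_idx,hash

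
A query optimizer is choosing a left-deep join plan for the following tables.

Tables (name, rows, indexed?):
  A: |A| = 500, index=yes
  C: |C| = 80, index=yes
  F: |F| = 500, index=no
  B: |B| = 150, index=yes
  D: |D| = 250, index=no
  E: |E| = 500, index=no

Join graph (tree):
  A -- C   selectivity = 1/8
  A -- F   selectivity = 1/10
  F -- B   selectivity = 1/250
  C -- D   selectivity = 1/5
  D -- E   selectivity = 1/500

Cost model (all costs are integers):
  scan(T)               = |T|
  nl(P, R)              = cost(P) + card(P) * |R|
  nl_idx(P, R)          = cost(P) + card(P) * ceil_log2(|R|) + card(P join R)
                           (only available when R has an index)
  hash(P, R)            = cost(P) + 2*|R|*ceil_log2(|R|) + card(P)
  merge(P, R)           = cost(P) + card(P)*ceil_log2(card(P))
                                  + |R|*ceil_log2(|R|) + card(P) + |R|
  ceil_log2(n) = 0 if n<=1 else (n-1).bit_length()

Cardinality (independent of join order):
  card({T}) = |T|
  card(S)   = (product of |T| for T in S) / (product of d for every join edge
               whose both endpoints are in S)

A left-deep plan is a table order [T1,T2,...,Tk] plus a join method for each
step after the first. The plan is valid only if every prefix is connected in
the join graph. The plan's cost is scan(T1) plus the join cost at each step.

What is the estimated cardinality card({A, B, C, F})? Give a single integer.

150000

Tables in S: A(500), B(150), C(80), F(500)
Edges inside S: A-C(d=8), A-F(d=10), F-B(d=250)
numerator = 500 * 150 * 80 * 500 = 3000000000
denominator = 8 * 10 * 250 = 20000
card(S) = 3000000000 / 20000 = 150000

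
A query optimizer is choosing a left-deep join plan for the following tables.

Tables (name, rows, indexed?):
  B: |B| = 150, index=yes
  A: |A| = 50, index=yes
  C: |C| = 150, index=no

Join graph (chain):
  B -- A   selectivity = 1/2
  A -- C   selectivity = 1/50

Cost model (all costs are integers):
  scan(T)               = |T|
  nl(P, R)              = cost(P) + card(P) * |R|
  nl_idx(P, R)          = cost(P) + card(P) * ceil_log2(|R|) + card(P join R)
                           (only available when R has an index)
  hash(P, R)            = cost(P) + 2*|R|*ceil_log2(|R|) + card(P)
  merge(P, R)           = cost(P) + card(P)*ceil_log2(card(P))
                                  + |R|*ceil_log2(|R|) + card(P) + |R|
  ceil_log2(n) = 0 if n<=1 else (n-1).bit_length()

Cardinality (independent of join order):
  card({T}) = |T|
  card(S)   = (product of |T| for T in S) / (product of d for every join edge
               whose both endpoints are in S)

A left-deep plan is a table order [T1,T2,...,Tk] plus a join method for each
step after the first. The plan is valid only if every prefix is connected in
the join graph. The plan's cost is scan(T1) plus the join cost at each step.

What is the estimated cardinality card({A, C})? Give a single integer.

150

Tables in S: A(50), C(150)
Edges inside S: A-C(d=50)
numerator = 50 * 150 = 7500
denominator = 50 = 50
card(S) = 7500 / 50 = 150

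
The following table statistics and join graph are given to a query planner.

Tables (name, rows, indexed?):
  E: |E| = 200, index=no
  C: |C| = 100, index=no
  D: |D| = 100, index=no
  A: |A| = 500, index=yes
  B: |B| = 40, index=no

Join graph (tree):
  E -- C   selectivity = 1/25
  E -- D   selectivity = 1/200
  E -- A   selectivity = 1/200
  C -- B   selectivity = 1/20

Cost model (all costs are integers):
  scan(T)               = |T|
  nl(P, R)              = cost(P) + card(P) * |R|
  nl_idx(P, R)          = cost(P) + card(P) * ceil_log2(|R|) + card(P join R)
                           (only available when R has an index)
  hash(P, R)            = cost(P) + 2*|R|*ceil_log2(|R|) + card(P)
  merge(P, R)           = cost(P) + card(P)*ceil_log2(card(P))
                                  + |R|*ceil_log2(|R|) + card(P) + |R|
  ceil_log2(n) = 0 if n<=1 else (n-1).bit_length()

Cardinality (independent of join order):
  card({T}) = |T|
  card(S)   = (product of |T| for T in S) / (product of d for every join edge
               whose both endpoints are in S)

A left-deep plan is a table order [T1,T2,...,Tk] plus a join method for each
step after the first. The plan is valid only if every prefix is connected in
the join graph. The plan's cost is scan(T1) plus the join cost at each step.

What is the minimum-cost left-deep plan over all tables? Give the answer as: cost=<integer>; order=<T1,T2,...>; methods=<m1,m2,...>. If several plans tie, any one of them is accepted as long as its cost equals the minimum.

cost=6080; order=E,D,A,C,B; methods=hash,nl_idx,hash,hash

Selinger DP (subsets sized 1..n):
  {E}: scan cost=200, card=200
  {C}: scan cost=100, card=100
  {D}: scan cost=100, card=100
  {A}: scan cost=500, card=500
  {B}: scan cost=40, card=40
  {CE}: card=800; try (C,hash)→1800, (E,merge)→2700, (C,merge)→2800, (E,hash)→3400, (E,nl)→20100, (C,nl)→20200; best=1800 via (C,hash)
  {DE}: card=100; try (D,hash)→1800, (E,merge)→2700, (D,merge)→2800, (E,hash)→3400, (E,nl)→20100, (D,nl)→20200; best=1800 via (D,hash)
  {AE}: card=500; try (A,nl_idx)→2500, (E,hash)→4200, (A,merge)→7000, (E,merge)→7300, (A,hash)→9400, (A,nl)→100200 …(+1); best=2500 via (A,nl_idx)
  {BC}: card=200; try (B,hash)→680, (C,merge)→1120, (B,merge)→1180, (C,hash)→1480, (C,nl)→4040, (B,nl)→4100; best=680 via (B,hash)
  {CDE}: card=400; try (C,hash)→3300, (C,merge)→3400, (D,hash)→4000, (D,merge)→11400, (C,nl)→11800, (D,nl)→81800; best=3300 via (C,hash)
  {ACE}: card=2000; try (C,hash)→4400, (C,merge)→8300, (A,nl_idx)→11000, (A,hash)→11600, (A,merge)→15600, (C,nl)→52500 …(+1); best=4400 via (C,hash)
  {BCE}: card=1600; try (B,hash)→3080, (E,hash)→4080, (E,merge)→4280, (B,merge)→10880, (B,nl)→33800, (E,nl)→40680; best=3080 via (B,hash)
  {ADE}: card=250; try (A,nl_idx)→2950, (D,hash)→4400, (A,merge)→7600, (D,merge)→8300, (A,hash)→10900, (A,nl)→51800 …(+1); best=2950 via (A,nl_idx)
  {ACDE}: card=1000; try (C,hash)→4600, (C,merge)→6000, (D,hash)→7800, (A,nl_idx)→7900, (A,merge)→12300, (A,hash)→12700 …(+4); best=4600 via (C,hash)
  {BCDE}: card=800; try (B,hash)→4180, (D,hash)→6080, (B,merge)→7580, (B,nl)→19300, (D,merge)→23080, (D,nl)→163080; best=4180 via (B,hash)
  {ABCE}: card=4000; try (B,hash)→6880, (A,hash)→13680, (A,nl_idx)→21480, (A,merge)→27280, (B,merge)→28680, (B,nl)→84400 …(+1); best=6880 via (B,hash)
  {ABCDE}: card=2000; try (B,hash)→6080, (D,hash)→12280, (A,nl_idx)→13380, (A,hash)→13980, (B,merge)→15880, (A,merge)→17980 …(+4); best=6080 via (B,hash)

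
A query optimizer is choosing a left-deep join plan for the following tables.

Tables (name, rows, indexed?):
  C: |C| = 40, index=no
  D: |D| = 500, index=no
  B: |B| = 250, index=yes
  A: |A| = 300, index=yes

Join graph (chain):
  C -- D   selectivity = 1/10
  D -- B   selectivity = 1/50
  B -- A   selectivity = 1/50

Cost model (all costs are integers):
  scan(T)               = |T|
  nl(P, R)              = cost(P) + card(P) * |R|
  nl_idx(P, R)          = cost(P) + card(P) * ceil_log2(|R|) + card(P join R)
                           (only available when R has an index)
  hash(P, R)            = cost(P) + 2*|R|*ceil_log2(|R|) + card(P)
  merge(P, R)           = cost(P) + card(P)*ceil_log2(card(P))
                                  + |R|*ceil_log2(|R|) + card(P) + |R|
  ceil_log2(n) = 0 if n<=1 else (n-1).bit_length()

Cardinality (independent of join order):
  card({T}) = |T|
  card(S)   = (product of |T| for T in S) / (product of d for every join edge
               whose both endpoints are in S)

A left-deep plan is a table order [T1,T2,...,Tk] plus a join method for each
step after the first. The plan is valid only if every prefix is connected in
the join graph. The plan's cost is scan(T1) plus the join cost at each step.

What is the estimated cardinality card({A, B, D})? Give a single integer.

Tables in S: A(300), B(250), D(500)
Edges inside S: D-B(d=50), B-A(d=50)
numerator = 300 * 250 * 500 = 37500000
denominator = 50 * 50 = 2500
card(S) = 37500000 / 2500 = 15000

15000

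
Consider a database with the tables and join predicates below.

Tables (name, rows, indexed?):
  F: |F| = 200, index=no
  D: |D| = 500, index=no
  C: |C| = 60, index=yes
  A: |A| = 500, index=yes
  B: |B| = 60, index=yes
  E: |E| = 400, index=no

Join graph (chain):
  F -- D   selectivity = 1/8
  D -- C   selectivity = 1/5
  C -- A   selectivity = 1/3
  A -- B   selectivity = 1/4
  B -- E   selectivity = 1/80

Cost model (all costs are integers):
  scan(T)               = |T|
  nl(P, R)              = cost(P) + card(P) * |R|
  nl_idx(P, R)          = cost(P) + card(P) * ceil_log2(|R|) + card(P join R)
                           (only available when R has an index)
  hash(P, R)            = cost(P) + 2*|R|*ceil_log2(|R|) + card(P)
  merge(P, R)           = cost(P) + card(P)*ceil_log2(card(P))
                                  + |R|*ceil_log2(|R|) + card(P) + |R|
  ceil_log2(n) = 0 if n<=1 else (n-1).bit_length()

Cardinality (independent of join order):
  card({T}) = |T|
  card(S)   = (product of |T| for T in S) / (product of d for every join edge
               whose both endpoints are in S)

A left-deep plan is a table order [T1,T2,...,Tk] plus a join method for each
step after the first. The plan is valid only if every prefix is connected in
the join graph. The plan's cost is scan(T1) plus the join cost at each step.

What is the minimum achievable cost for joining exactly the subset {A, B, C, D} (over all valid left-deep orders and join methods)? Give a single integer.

Selinger DP over subsets of {A,B,C,D}:
  {D}: scan cost=500, card=500
  {C}: scan cost=60, card=60
  {A}: scan cost=500, card=500
  {B}: scan cost=60, card=60
  {CD}: card=6000; try (C,hash)→1720, (D,merge)→5480, (C,merge)→5920, (D,hash)→9120, (C,nl_idx)→9500, (D,nl)→30060 …(+1); best=1720 via (C,hash)
  {AC}: card=10000; try (C,hash)→1720, (A,merge)→5480, (C,merge)→5920, (A,hash)→9120, (A,nl_idx)→10600, (C,nl_idx)→13500 …(+2); best=1720 via (C,hash)
  {AB}: card=7500; try (B,hash)→1720, (A,merge)→5480, (B,merge)→5920, (A,nl_idx)→8100, (A,hash)→9120, (B,nl_idx)→11000 …(+2); best=1720 via (B,hash)
  {ACD}: card=1000000; try (A,hash)→16720, (D,hash)→20720, (A,merge)→90720, (D,merge)→156720, (A,nl_idx)→1055720, (A,nl)→3001720 …(+1); best=16720 via (A,hash)
  {ABC}: card=150000; try (C,hash)→9940, (B,hash)→12440, (C,merge)→107140, (B,merge)→152140, (C,nl_idx)→196720, (B,nl_idx)→211720 …(+2); best=9940 via (C,hash)
  {ABCD}: card=15000000; try (D,hash)→168940, (B,hash)→1017440, (D,merge)→2864940, (B,nl_idx)→21016720, (B,merge)→21017140, (B,nl)→60016720 …(+1); best=168940 via (D,hash)

168940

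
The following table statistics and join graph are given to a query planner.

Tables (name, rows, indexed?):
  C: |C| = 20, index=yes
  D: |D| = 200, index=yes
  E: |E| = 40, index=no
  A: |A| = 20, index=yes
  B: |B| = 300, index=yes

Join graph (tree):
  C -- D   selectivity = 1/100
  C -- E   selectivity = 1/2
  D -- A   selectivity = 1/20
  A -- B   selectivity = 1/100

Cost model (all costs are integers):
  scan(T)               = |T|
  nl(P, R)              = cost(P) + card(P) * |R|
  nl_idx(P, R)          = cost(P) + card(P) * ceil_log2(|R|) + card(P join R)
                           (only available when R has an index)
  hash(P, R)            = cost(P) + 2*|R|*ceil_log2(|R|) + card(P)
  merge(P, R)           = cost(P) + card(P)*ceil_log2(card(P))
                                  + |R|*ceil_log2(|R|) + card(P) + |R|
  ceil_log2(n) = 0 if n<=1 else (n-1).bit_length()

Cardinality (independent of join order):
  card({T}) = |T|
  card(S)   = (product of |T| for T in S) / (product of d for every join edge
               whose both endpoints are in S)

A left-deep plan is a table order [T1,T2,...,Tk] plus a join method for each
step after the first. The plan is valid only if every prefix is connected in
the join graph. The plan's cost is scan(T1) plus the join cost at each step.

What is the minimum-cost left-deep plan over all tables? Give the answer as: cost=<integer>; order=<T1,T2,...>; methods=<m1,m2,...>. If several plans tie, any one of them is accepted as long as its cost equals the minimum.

Selinger DP (subsets sized 1..n):
  {C}: scan cost=20, card=20
  {D}: scan cost=200, card=200
  {E}: scan cost=40, card=40
  {A}: scan cost=20, card=20
  {B}: scan cost=300, card=300
  {CD}: card=40; try (D,nl_idx)→220, (C,hash)→600, (C,nl_idx)→1240, (D,merge)→1940, (C,merge)→2120, (D,hash)→3240 …(+2); best=220 via (D,nl_idx)
  {CE}: card=400; try (C,hash)→280, (E,merge)→420, (C,merge)→440, (E,hash)→520, (C,nl_idx)→640, (E,nl)→820 …(+1); best=280 via (C,hash)
  {AD}: card=200; try (D,nl_idx)→380, (A,hash)→600, (A,nl_idx)→1400, (D,merge)→1940, (A,merge)→2120, (D,hash)→3240 …(+2); best=380 via (D,nl_idx)
  {AB}: card=60; try (B,nl_idx)→260, (A,hash)→800, (A,nl_idx)→1860, (B,merge)→3140, (A,merge)→3420, (B,hash)→5440 …(+2); best=260 via (B,nl_idx)
  {CDE}: card=800; try (E,hash)→740, (E,merge)→780, (E,nl)→1820, (D,hash)→3880, (D,nl_idx)→4280, (D,merge)→6080 …(+1); best=740 via (E,hash)
  {ACD}: card=40; try (A,hash)→460, (A,nl_idx)→460, (A,merge)→620, (C,hash)→780, (A,nl)→1020, (C,nl_idx)→1420 …(+2); best=460 via (A,hash)
  {ABD}: card=600; try (D,nl_idx)→1340, (D,merge)→2480, (B,nl_idx)→2780, (D,hash)→3520, (B,merge)→5180, (B,hash)→5980 …(+2); best=1340 via (D,nl_idx)
  {ACDE}: card=800; try (E,hash)→980, (E,merge)→1020, (A,hash)→1740, (E,nl)→2060, (A,nl_idx)→5540, (A,merge)→9660 …(+1); best=980 via (E,hash)
  {ABCD}: card=120; try (B,nl_idx)→940, (C,hash)→2140, (B,merge)→3740, (C,nl_idx)→4460, (B,hash)→5900, (C,merge)→8060 …(+2); best=940 via (B,nl_idx)
  {ABCDE}: card=2400; try (E,hash)→1540, (E,merge)→2180, (E,nl)→5740, (B,hash)→7180, (B,nl_idx)→10580, (B,merge)→12780 …(+1); best=1540 via (E,hash)

cost=1540; order=C,D,A,B,E; methods=nl_idx,hash,nl_idx,hash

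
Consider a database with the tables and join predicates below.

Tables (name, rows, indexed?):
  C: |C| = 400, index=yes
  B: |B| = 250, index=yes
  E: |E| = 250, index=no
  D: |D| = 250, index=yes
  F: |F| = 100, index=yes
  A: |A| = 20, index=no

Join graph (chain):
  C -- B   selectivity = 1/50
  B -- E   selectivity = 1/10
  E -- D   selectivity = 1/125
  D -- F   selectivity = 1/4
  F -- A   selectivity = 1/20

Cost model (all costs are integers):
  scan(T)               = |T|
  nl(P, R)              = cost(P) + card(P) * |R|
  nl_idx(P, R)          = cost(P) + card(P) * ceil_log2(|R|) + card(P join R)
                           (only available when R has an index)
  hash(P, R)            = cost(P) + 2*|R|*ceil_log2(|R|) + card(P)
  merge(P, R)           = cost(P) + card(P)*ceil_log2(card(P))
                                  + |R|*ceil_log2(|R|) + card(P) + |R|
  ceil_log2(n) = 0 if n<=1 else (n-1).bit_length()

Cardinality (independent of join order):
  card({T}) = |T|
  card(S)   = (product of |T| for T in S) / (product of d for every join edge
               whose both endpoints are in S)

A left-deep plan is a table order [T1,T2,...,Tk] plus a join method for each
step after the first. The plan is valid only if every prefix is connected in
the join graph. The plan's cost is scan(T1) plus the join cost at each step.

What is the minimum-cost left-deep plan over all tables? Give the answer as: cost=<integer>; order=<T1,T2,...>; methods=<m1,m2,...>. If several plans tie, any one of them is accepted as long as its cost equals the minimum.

Selinger DP (subsets sized 1..n):
  {C}: scan cost=400, card=400
  {B}: scan cost=250, card=250
  {E}: scan cost=250, card=250
  {D}: scan cost=250, card=250
  {F}: scan cost=100, card=100
  {A}: scan cost=20, card=20
  {BC}: card=2000; try (C,nl_idx)→4500, (B,hash)→4800, (B,nl_idx)→5600, (C,merge)→6500, (B,merge)→6650, (C,hash)→7700 …(+2); best=4500 via (C,nl_idx)
  {BE}: card=6250; try (E,hash)→4500, (B,hash)→4500, (E,merge)→4750, (B,merge)→4750, (B,nl_idx)→8500, (E,nl)→62750 …(+1); best=4500 via (E,hash)
  {DE}: card=500; try (D,nl_idx)→2750, (E,hash)→4500, (D,hash)→4500, (E,merge)→4750, (D,merge)→4750, (E,nl)→62750 …(+1); best=2750 via (D,nl_idx)
  {DF}: card=6250; try (F,hash)→1900, (D,merge)→3150, (F,merge)→3300, (D,hash)→4200, (D,nl_idx)→7150, (F,nl_idx)→8250 …(+2); best=1900 via (F,hash)
  {AF}: card=100; try (F,nl_idx)→260, (A,hash)→400, (F,merge)→940, (A,merge)→1020, (F,hash)→1440, (F,nl)→2020 …(+1); best=260 via (F,nl_idx)
  {BCE}: card=50000; try (E,hash)→10500, (C,hash)→17950, (E,merge)→30750, (C,merge)→96000, (C,nl_idx)→110750, (E,nl)→504500 …(+1); best=10500 via (E,hash)
  {BDE}: card=12500; try (B,hash)→7250, (B,merge)→10000, (D,hash)→14750, (B,nl_idx)→19250, (D,nl_idx)→67000, (D,merge)→94250 …(+2); best=7250 via (B,hash)
  {DEF}: card=12500; try (F,hash)→4650, (F,merge)→8550, (E,hash)→12150, (F,nl_idx)→18750, (F,nl)→52750, (E,merge)→91650 …(+1); best=4650 via (F,hash)
  {ADF}: card=6250; try (D,merge)→3310, (D,hash)→4360, (D,nl_idx)→7310, (A,hash)→8350, (D,nl)→25260, (A,merge)→89520 …(+1); best=3310 via (D,merge)
  {BCDE}: card=100000; try (C,hash)→26950, (D,hash)→64500, (C,merge)→198750, (C,nl_idx)→219750, (D,nl_idx)→510500, (D,merge)→862750 …(+2); best=26950 via (C,hash)
  {BDEF}: card=312500; try (F,hash)→21150, (B,hash)→21150, (B,merge)→194400, (F,merge)→195550, (F,nl_idx)→407250, (B,nl_idx)→417150 …(+2); best=21150 via (F,hash)
  {ADEF}: card=12500; try (E,hash)→13560, (A,hash)→17350, (E,merge)→93060, (A,merge)→192270, (A,nl)→254650, (E,nl)→1565810; best=13560 via (E,hash)
  {BCDEF}: card=2500000; try (F,hash)→128350, (C,hash)→340850, (F,merge)→1827750, (F,nl_idx)→3226950, (C,nl_idx)→5333650, (C,merge)→6275150 …(+2); best=128350 via (F,hash)
  {ABDEF}: card=312500; try (B,hash)→30060, (B,merge)→203310, (A,hash)→333850, (B,nl_idx)→426060, (B,nl)→3138560, (A,nl)→6271150 …(+1); best=30060 via (B,hash)
  {ABCDEF}: card=2500000; try (C,hash)→349760, (A,hash)→2628550, (C,nl_idx)→5342560, (C,merge)→6284060, (A,nl)→50128350, (A,merge)→57628470 …(+1); best=349760 via (C,hash)

cost=349760; order=A,F,D,E,B,C; methods=nl_idx,merge,hash,hash,hash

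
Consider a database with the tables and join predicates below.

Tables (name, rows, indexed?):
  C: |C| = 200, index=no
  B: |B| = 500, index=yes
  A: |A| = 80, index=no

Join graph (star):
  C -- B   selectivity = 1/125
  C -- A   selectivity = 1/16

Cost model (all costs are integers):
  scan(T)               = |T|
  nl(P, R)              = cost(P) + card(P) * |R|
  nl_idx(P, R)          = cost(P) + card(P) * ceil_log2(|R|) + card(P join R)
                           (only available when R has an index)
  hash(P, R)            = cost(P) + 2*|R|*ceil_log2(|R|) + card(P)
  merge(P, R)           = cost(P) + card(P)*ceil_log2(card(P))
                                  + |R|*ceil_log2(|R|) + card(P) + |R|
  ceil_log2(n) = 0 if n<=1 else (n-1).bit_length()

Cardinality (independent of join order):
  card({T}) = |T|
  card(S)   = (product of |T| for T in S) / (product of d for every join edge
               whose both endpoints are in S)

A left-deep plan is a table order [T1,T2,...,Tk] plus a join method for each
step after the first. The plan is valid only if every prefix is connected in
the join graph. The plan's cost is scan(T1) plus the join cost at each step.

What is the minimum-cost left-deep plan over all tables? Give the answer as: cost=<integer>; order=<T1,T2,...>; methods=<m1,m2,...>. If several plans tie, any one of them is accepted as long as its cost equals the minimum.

cost=4720; order=C,B,A; methods=nl_idx,hash

Selinger DP (subsets sized 1..n):
  {C}: scan cost=200, card=200
  {B}: scan cost=500, card=500
  {A}: scan cost=80, card=80
  {BC}: card=800; try (B,nl_idx)→2800, (C,hash)→4200, (B,merge)→7000, (C,merge)→7300, (B,hash)→9400, (B,nl)→100200 …(+1); best=2800 via (B,nl_idx)
  {AC}: card=1000; try (A,hash)→1520, (C,merge)→2520, (A,merge)→2640, (C,hash)→3360, (C,nl)→16080, (A,nl)→16200; best=1520 via (A,hash)
  {ABC}: card=4000; try (A,hash)→4720, (B,hash)→11520, (A,merge)→12240, (B,nl_idx)→14520, (B,merge)→17520, (A,nl)→66800 …(+1); best=4720 via (A,hash)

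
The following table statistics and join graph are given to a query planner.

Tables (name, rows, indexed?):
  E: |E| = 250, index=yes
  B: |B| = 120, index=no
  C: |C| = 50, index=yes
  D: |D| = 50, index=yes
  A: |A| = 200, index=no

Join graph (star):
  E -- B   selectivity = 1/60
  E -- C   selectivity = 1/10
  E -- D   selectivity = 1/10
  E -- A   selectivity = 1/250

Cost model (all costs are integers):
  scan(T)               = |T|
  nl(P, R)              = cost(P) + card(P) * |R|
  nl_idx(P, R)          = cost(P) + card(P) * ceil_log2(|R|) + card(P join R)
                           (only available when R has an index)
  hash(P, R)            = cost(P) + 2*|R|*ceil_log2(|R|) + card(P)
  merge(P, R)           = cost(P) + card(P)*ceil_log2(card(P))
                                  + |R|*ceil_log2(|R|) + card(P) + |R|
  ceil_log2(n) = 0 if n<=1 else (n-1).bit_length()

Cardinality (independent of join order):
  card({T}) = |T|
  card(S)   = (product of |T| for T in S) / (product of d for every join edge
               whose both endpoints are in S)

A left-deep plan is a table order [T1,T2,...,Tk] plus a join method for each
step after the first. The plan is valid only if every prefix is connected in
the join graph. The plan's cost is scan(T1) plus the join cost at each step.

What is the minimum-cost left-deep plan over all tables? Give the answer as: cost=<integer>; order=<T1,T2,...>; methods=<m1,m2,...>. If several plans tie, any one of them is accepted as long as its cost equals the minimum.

cost=7480; order=A,E,B,C,D; methods=nl_idx,hash,hash,hash

Selinger DP (subsets sized 1..n):
  {E}: scan cost=250, card=250
  {B}: scan cost=120, card=120
  {C}: scan cost=50, card=50
  {D}: scan cost=50, card=50
  {A}: scan cost=200, card=200
  {BE}: card=500; try (E,nl_idx)→1580, (B,hash)→2180, (E,merge)→3330, (B,merge)→3460, (E,hash)→4240, (E,nl)→30120 …(+1); best=1580 via (E,nl_idx)
  {CE}: card=1250; try (C,hash)→1100, (E,nl_idx)→1700, (E,merge)→2650, (C,merge)→2850, (C,nl_idx)→3000, (E,hash)→4100 …(+2); best=1100 via (C,hash)
  {DE}: card=1250; try (D,hash)→1100, (E,nl_idx)→1700, (E,merge)→2650, (D,merge)→2850, (D,nl_idx)→3000, (E,hash)→4100 …(+2); best=1100 via (D,hash)
  {AE}: card=200; try (E,nl_idx)→2000, (A,hash)→3700, (E,merge)→4250, (A,merge)→4300, (E,hash)→4400, (E,nl)→50200 …(+1); best=2000 via (E,nl_idx)
  {BCE}: card=2500; try (C,hash)→2680, (B,hash)→4030, (C,merge)→6930, (C,nl_idx)→7080, (B,merge)→17060, (C,nl)→26580 …(+1); best=2680 via (C,hash)
  {BDE}: card=2500; try (D,hash)→2680, (B,hash)→4030, (D,merge)→6930, (D,nl_idx)→7080, (B,merge)→17060, (D,nl)→26580 …(+1); best=2680 via (D,hash)
  {ABE}: card=400; try (B,hash)→3880, (B,merge)→4760, (A,hash)→5280, (A,merge)→8380, (B,nl)→26000, (A,nl)→101580; best=3880 via (B,hash)
  {CDE}: card=6250; try (D,hash)→2950, (C,hash)→2950, (D,nl_idx)→14850, (C,nl_idx)→14850, (D,merge)→16450, (C,merge)→16450 …(+2); best=2950 via (D,hash)
  {ACE}: card=1000; try (C,hash)→2800, (C,merge)→4150, (C,nl_idx)→4200, (A,hash)→5550, (C,nl)→12000, (A,merge)→17900 …(+1); best=2800 via (C,hash)
  {ADE}: card=1000; try (D,hash)→2800, (D,merge)→4150, (D,nl_idx)→4200, (A,hash)→5550, (D,nl)→12000, (A,merge)→17900 …(+1); best=2800 via (D,hash)
  {BCDE}: card=12500; try (D,hash)→5780, (C,hash)→5780, (B,hash)→10880, (D,nl_idx)→30180, (C,nl_idx)→30180, (D,merge)→35530 …(+5); best=5780 via (D,hash)
  {ABCE}: card=2000; try (C,hash)→4880, (B,hash)→5480, (C,merge)→8230, (C,nl_idx)→8280, (A,hash)→8380, (B,merge)→14760 …(+4); best=4880 via (C,hash)
  {ABDE}: card=2000; try (D,hash)→4880, (B,hash)→5480, (D,merge)→8230, (D,nl_idx)→8280, (A,hash)→8380, (B,merge)→14760 …(+4); best=4880 via (D,hash)
  {ACDE}: card=5000; try (D,hash)→4400, (C,hash)→4400, (A,hash)→12400, (D,nl_idx)→13800, (C,nl_idx)→13800, (D,merge)→14150 …(+5); best=4400 via (D,hash)
  {ABCDE}: card=10000; try (D,hash)→7480, (C,hash)→7480, (B,hash)→11080, (A,hash)→21480, (D,nl_idx)→26880, (C,nl_idx)→26880 …(+8); best=7480 via (D,hash)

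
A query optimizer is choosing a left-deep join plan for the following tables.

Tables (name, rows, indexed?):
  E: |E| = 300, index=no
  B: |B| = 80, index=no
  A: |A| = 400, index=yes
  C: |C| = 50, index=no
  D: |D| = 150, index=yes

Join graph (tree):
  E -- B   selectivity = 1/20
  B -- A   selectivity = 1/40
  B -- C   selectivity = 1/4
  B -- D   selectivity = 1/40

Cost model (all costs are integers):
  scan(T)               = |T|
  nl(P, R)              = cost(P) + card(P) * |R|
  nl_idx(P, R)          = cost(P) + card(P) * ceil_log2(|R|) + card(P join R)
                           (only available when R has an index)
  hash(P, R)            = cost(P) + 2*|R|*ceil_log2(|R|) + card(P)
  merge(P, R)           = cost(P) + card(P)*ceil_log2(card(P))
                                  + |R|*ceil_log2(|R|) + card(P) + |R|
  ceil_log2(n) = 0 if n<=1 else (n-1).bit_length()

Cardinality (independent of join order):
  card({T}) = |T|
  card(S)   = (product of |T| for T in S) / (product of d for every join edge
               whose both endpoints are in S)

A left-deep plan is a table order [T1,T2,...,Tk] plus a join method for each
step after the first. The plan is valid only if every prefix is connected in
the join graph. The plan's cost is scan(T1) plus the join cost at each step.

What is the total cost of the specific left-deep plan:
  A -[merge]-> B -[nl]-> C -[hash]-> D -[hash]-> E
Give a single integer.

100340

step 1: scan A: cost=400, card=400
step 2: join B via merge
    card(P join B) = 400*80/(40) = 800
    cost = 400 + 400*9 + 80*7 + 400 + 80 = 5040
step 3: join C via nl
    card(P join C) = 800*50/(4) = 10000
    cost = 5040 + 800*50 = 45040
step 4: join D via hash
    card(P join D) = 10000*150/(40) = 37500
    cost = 45040 + 2*150*8 + 10000 = 57440
step 5: join E via hash
    card(P join E) = 37500*300/(20) = 562500
    cost = 57440 + 2*300*9 + 37500 = 100340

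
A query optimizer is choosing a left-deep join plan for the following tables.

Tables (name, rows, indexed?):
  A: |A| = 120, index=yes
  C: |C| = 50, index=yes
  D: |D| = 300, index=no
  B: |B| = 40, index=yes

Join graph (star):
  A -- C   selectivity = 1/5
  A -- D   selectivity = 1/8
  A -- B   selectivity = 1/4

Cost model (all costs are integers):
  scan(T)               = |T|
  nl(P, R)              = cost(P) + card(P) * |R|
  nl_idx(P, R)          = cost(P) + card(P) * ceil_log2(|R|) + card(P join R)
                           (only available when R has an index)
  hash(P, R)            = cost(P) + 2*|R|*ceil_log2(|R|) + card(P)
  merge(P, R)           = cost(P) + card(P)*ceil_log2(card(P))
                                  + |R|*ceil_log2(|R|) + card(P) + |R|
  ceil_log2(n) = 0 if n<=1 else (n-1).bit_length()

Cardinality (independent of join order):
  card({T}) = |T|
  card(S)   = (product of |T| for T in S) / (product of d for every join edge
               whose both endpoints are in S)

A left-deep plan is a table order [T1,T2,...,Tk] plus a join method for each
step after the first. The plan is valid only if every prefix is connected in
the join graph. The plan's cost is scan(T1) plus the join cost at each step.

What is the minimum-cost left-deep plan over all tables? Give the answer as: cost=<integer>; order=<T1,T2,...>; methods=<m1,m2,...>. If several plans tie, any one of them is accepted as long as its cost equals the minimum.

Selinger DP (subsets sized 1..n):
  {A}: scan cost=120, card=120
  {C}: scan cost=50, card=50
  {D}: scan cost=300, card=300
  {B}: scan cost=40, card=40
  {AC}: card=1200; try (C,hash)→840, (A,merge)→1360, (C,merge)→1430, (A,nl_idx)→1600, (A,hash)→1780, (C,nl_idx)→2040 …(+2); best=840 via (C,hash)
  {AD}: card=4500; try (A,hash)→2280, (D,merge)→4080, (A,merge)→4260, (D,hash)→5640, (A,nl_idx)→6900, (D,nl)→36120 …(+1); best=2280 via (A,hash)
  {AB}: card=1200; try (B,hash)→720, (A,merge)→1280, (B,merge)→1360, (A,nl_idx)→1520, (A,hash)→1760, (B,nl_idx)→2040 …(+2); best=720 via (B,hash)
  {ACD}: card=45000; try (C,hash)→7380, (D,hash)→7440, (D,merge)→18240, (C,merge)→65630, (C,nl_idx)→74280, (C,nl)→227280 …(+1); best=7380 via (C,hash)
  {ABC}: card=12000; try (C,hash)→2520, (B,hash)→2520, (C,merge)→15470, (B,merge)→15520, (C,nl_idx)→19920, (B,nl_idx)→20040 …(+2); best=2520 via (C,hash)
  {ABD}: card=45000; try (B,hash)→7260, (D,hash)→7320, (D,merge)→18120, (B,merge)→65560, (B,nl_idx)→74280, (B,nl)→182280 …(+1); best=7260 via (B,hash)
  {ABCD}: card=450000; try (D,hash)→19920, (C,hash)→52860, (B,hash)→52860, (D,merge)→185520, (C,nl_idx)→727260, (B,nl_idx)→727380 …(+5); best=19920 via (D,hash)

cost=19920; order=A,B,C,D; methods=hash,hash,hash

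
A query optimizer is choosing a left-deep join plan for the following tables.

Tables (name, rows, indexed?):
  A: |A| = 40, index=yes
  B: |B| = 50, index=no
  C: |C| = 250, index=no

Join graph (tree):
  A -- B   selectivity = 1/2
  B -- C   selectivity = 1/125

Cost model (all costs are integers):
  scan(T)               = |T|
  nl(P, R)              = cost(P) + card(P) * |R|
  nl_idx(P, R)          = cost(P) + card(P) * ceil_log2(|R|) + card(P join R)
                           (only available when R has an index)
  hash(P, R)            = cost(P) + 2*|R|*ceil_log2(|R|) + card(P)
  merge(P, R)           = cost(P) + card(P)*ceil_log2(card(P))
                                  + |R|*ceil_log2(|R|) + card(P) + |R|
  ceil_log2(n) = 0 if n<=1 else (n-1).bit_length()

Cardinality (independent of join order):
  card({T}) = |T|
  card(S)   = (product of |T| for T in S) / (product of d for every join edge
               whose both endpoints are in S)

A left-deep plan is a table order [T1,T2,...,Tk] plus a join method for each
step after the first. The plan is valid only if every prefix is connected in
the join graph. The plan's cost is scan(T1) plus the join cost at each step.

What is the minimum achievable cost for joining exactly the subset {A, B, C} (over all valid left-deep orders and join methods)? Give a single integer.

1680

Selinger DP over subsets of {A,B,C}:
  {A}: scan cost=40, card=40
  {B}: scan cost=50, card=50
  {C}: scan cost=250, card=250
  {AB}: card=1000; try (A,hash)→580, (B,merge)→670, (B,hash)→680, (A,merge)→680, (A,nl_idx)→1350, (B,nl)→2040 …(+1); best=580 via (A,hash)
  {BC}: card=100; try (B,hash)→1100, (C,merge)→2650, (B,merge)→2850, (C,hash)→4100, (C,nl)→12550, (B,nl)→12750; best=1100 via (B,hash)
  {ABC}: card=2000; try (A,hash)→1680, (A,merge)→2180, (A,nl_idx)→3700, (A,nl)→5100, (C,hash)→5580, (C,merge)→13830 …(+1); best=1680 via (A,hash)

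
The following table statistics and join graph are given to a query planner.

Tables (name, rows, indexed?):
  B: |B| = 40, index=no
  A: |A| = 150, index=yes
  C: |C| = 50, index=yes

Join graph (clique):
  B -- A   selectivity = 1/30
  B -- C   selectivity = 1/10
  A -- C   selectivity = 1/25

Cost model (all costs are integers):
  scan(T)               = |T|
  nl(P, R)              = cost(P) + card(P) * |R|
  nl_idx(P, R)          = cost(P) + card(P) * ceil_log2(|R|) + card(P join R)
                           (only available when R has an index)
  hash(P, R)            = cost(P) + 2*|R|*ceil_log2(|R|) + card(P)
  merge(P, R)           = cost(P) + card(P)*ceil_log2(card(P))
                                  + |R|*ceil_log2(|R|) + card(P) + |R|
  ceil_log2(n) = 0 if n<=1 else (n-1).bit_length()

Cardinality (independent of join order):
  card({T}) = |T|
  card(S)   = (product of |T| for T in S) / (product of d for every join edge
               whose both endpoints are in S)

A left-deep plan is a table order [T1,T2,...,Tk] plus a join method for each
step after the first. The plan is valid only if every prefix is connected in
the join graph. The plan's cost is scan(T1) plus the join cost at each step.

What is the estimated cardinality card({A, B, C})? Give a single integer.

40

Tables in S: A(150), B(40), C(50)
Edges inside S: B-A(d=30), B-C(d=10), A-C(d=25)
numerator = 150 * 40 * 50 = 300000
denominator = 30 * 10 * 25 = 7500
card(S) = 300000 / 7500 = 40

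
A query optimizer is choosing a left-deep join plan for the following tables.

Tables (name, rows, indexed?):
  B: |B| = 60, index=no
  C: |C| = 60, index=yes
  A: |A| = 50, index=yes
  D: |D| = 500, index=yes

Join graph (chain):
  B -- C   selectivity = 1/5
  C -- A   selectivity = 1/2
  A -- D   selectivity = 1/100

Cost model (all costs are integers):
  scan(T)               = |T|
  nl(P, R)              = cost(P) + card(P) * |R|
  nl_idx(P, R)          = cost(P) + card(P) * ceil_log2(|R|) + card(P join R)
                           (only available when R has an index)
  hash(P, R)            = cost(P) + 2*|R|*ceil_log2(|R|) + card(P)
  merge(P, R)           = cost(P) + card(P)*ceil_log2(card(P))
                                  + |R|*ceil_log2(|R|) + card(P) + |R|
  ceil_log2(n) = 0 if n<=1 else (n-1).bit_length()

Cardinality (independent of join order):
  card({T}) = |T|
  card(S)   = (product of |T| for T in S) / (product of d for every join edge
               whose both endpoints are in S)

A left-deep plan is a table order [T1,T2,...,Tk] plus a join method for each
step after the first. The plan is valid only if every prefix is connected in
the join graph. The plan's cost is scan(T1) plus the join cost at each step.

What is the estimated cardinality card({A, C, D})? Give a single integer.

7500

Tables in S: A(50), C(60), D(500)
Edges inside S: C-A(d=2), A-D(d=100)
numerator = 50 * 60 * 500 = 1500000
denominator = 2 * 100 = 200
card(S) = 1500000 / 200 = 7500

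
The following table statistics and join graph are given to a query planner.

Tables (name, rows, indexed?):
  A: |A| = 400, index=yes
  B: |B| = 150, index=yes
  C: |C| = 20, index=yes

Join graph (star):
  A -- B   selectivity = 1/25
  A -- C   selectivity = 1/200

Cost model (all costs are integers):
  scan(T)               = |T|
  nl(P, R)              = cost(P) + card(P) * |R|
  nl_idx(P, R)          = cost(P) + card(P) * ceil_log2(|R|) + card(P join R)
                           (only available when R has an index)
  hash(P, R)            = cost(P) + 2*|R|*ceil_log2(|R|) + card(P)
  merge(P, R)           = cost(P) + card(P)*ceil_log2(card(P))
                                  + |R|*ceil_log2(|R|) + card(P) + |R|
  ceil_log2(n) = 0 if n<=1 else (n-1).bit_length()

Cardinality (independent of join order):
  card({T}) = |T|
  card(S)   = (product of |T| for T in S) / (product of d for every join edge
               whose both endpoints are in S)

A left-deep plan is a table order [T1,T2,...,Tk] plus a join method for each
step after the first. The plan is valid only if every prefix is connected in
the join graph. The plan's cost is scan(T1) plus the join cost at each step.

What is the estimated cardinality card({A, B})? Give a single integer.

Tables in S: A(400), B(150)
Edges inside S: A-B(d=25)
numerator = 400 * 150 = 60000
denominator = 25 = 25
card(S) = 60000 / 25 = 2400

2400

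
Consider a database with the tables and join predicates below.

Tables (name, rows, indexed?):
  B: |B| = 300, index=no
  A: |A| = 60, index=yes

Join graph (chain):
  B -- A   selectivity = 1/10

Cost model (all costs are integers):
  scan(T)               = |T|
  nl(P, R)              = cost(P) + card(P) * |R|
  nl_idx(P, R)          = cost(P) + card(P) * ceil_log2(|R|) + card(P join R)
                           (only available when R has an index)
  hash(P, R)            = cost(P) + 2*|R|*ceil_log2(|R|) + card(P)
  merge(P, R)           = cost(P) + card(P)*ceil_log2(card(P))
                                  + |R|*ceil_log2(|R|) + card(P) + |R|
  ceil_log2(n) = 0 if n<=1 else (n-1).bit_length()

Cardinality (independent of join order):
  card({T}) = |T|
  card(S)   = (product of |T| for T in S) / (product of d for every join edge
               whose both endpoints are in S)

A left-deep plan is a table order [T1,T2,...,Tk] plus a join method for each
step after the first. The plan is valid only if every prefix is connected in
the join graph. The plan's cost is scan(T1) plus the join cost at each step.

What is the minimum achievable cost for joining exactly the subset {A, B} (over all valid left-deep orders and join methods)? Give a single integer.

1320

Selinger DP over subsets of {A,B}:
  {B}: scan cost=300, card=300
  {A}: scan cost=60, card=60
  {AB}: card=1800; try (A,hash)→1320, (B,merge)→3480, (A,merge)→3720, (A,nl_idx)→3900, (B,hash)→5520, (B,nl)→18060 …(+1); best=1320 via (A,hash)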